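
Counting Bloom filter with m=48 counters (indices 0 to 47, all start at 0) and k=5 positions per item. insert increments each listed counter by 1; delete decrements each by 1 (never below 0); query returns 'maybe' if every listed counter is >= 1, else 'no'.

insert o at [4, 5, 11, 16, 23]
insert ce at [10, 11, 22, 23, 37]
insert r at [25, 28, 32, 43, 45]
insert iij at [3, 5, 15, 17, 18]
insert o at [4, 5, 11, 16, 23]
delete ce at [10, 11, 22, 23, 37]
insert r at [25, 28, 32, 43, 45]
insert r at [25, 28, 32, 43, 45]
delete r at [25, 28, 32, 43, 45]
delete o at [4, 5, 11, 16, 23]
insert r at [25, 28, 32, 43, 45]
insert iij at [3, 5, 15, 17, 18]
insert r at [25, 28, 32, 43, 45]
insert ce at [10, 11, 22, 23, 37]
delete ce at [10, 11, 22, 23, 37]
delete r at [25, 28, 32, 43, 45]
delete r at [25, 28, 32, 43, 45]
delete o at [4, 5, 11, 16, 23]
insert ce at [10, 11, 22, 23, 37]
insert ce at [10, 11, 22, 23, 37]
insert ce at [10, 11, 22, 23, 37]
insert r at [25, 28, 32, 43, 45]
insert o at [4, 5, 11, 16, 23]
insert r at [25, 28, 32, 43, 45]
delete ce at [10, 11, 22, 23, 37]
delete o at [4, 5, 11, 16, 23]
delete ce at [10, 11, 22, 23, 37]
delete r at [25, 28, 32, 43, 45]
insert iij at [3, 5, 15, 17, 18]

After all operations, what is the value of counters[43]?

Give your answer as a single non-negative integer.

Step 1: insert o at [4, 5, 11, 16, 23] -> counters=[0,0,0,0,1,1,0,0,0,0,0,1,0,0,0,0,1,0,0,0,0,0,0,1,0,0,0,0,0,0,0,0,0,0,0,0,0,0,0,0,0,0,0,0,0,0,0,0]
Step 2: insert ce at [10, 11, 22, 23, 37] -> counters=[0,0,0,0,1,1,0,0,0,0,1,2,0,0,0,0,1,0,0,0,0,0,1,2,0,0,0,0,0,0,0,0,0,0,0,0,0,1,0,0,0,0,0,0,0,0,0,0]
Step 3: insert r at [25, 28, 32, 43, 45] -> counters=[0,0,0,0,1,1,0,0,0,0,1,2,0,0,0,0,1,0,0,0,0,0,1,2,0,1,0,0,1,0,0,0,1,0,0,0,0,1,0,0,0,0,0,1,0,1,0,0]
Step 4: insert iij at [3, 5, 15, 17, 18] -> counters=[0,0,0,1,1,2,0,0,0,0,1,2,0,0,0,1,1,1,1,0,0,0,1,2,0,1,0,0,1,0,0,0,1,0,0,0,0,1,0,0,0,0,0,1,0,1,0,0]
Step 5: insert o at [4, 5, 11, 16, 23] -> counters=[0,0,0,1,2,3,0,0,0,0,1,3,0,0,0,1,2,1,1,0,0,0,1,3,0,1,0,0,1,0,0,0,1,0,0,0,0,1,0,0,0,0,0,1,0,1,0,0]
Step 6: delete ce at [10, 11, 22, 23, 37] -> counters=[0,0,0,1,2,3,0,0,0,0,0,2,0,0,0,1,2,1,1,0,0,0,0,2,0,1,0,0,1,0,0,0,1,0,0,0,0,0,0,0,0,0,0,1,0,1,0,0]
Step 7: insert r at [25, 28, 32, 43, 45] -> counters=[0,0,0,1,2,3,0,0,0,0,0,2,0,0,0,1,2,1,1,0,0,0,0,2,0,2,0,0,2,0,0,0,2,0,0,0,0,0,0,0,0,0,0,2,0,2,0,0]
Step 8: insert r at [25, 28, 32, 43, 45] -> counters=[0,0,0,1,2,3,0,0,0,0,0,2,0,0,0,1,2,1,1,0,0,0,0,2,0,3,0,0,3,0,0,0,3,0,0,0,0,0,0,0,0,0,0,3,0,3,0,0]
Step 9: delete r at [25, 28, 32, 43, 45] -> counters=[0,0,0,1,2,3,0,0,0,0,0,2,0,0,0,1,2,1,1,0,0,0,0,2,0,2,0,0,2,0,0,0,2,0,0,0,0,0,0,0,0,0,0,2,0,2,0,0]
Step 10: delete o at [4, 5, 11, 16, 23] -> counters=[0,0,0,1,1,2,0,0,0,0,0,1,0,0,0,1,1,1,1,0,0,0,0,1,0,2,0,0,2,0,0,0,2,0,0,0,0,0,0,0,0,0,0,2,0,2,0,0]
Step 11: insert r at [25, 28, 32, 43, 45] -> counters=[0,0,0,1,1,2,0,0,0,0,0,1,0,0,0,1,1,1,1,0,0,0,0,1,0,3,0,0,3,0,0,0,3,0,0,0,0,0,0,0,0,0,0,3,0,3,0,0]
Step 12: insert iij at [3, 5, 15, 17, 18] -> counters=[0,0,0,2,1,3,0,0,0,0,0,1,0,0,0,2,1,2,2,0,0,0,0,1,0,3,0,0,3,0,0,0,3,0,0,0,0,0,0,0,0,0,0,3,0,3,0,0]
Step 13: insert r at [25, 28, 32, 43, 45] -> counters=[0,0,0,2,1,3,0,0,0,0,0,1,0,0,0,2,1,2,2,0,0,0,0,1,0,4,0,0,4,0,0,0,4,0,0,0,0,0,0,0,0,0,0,4,0,4,0,0]
Step 14: insert ce at [10, 11, 22, 23, 37] -> counters=[0,0,0,2,1,3,0,0,0,0,1,2,0,0,0,2,1,2,2,0,0,0,1,2,0,4,0,0,4,0,0,0,4,0,0,0,0,1,0,0,0,0,0,4,0,4,0,0]
Step 15: delete ce at [10, 11, 22, 23, 37] -> counters=[0,0,0,2,1,3,0,0,0,0,0,1,0,0,0,2,1,2,2,0,0,0,0,1,0,4,0,0,4,0,0,0,4,0,0,0,0,0,0,0,0,0,0,4,0,4,0,0]
Step 16: delete r at [25, 28, 32, 43, 45] -> counters=[0,0,0,2,1,3,0,0,0,0,0,1,0,0,0,2,1,2,2,0,0,0,0,1,0,3,0,0,3,0,0,0,3,0,0,0,0,0,0,0,0,0,0,3,0,3,0,0]
Step 17: delete r at [25, 28, 32, 43, 45] -> counters=[0,0,0,2,1,3,0,0,0,0,0,1,0,0,0,2,1,2,2,0,0,0,0,1,0,2,0,0,2,0,0,0,2,0,0,0,0,0,0,0,0,0,0,2,0,2,0,0]
Step 18: delete o at [4, 5, 11, 16, 23] -> counters=[0,0,0,2,0,2,0,0,0,0,0,0,0,0,0,2,0,2,2,0,0,0,0,0,0,2,0,0,2,0,0,0,2,0,0,0,0,0,0,0,0,0,0,2,0,2,0,0]
Step 19: insert ce at [10, 11, 22, 23, 37] -> counters=[0,0,0,2,0,2,0,0,0,0,1,1,0,0,0,2,0,2,2,0,0,0,1,1,0,2,0,0,2,0,0,0,2,0,0,0,0,1,0,0,0,0,0,2,0,2,0,0]
Step 20: insert ce at [10, 11, 22, 23, 37] -> counters=[0,0,0,2,0,2,0,0,0,0,2,2,0,0,0,2,0,2,2,0,0,0,2,2,0,2,0,0,2,0,0,0,2,0,0,0,0,2,0,0,0,0,0,2,0,2,0,0]
Step 21: insert ce at [10, 11, 22, 23, 37] -> counters=[0,0,0,2,0,2,0,0,0,0,3,3,0,0,0,2,0,2,2,0,0,0,3,3,0,2,0,0,2,0,0,0,2,0,0,0,0,3,0,0,0,0,0,2,0,2,0,0]
Step 22: insert r at [25, 28, 32, 43, 45] -> counters=[0,0,0,2,0,2,0,0,0,0,3,3,0,0,0,2,0,2,2,0,0,0,3,3,0,3,0,0,3,0,0,0,3,0,0,0,0,3,0,0,0,0,0,3,0,3,0,0]
Step 23: insert o at [4, 5, 11, 16, 23] -> counters=[0,0,0,2,1,3,0,0,0,0,3,4,0,0,0,2,1,2,2,0,0,0,3,4,0,3,0,0,3,0,0,0,3,0,0,0,0,3,0,0,0,0,0,3,0,3,0,0]
Step 24: insert r at [25, 28, 32, 43, 45] -> counters=[0,0,0,2,1,3,0,0,0,0,3,4,0,0,0,2,1,2,2,0,0,0,3,4,0,4,0,0,4,0,0,0,4,0,0,0,0,3,0,0,0,0,0,4,0,4,0,0]
Step 25: delete ce at [10, 11, 22, 23, 37] -> counters=[0,0,0,2,1,3,0,0,0,0,2,3,0,0,0,2,1,2,2,0,0,0,2,3,0,4,0,0,4,0,0,0,4,0,0,0,0,2,0,0,0,0,0,4,0,4,0,0]
Step 26: delete o at [4, 5, 11, 16, 23] -> counters=[0,0,0,2,0,2,0,0,0,0,2,2,0,0,0,2,0,2,2,0,0,0,2,2,0,4,0,0,4,0,0,0,4,0,0,0,0,2,0,0,0,0,0,4,0,4,0,0]
Step 27: delete ce at [10, 11, 22, 23, 37] -> counters=[0,0,0,2,0,2,0,0,0,0,1,1,0,0,0,2,0,2,2,0,0,0,1,1,0,4,0,0,4,0,0,0,4,0,0,0,0,1,0,0,0,0,0,4,0,4,0,0]
Step 28: delete r at [25, 28, 32, 43, 45] -> counters=[0,0,0,2,0,2,0,0,0,0,1,1,0,0,0,2,0,2,2,0,0,0,1,1,0,3,0,0,3,0,0,0,3,0,0,0,0,1,0,0,0,0,0,3,0,3,0,0]
Step 29: insert iij at [3, 5, 15, 17, 18] -> counters=[0,0,0,3,0,3,0,0,0,0,1,1,0,0,0,3,0,3,3,0,0,0,1,1,0,3,0,0,3,0,0,0,3,0,0,0,0,1,0,0,0,0,0,3,0,3,0,0]
Final counters=[0,0,0,3,0,3,0,0,0,0,1,1,0,0,0,3,0,3,3,0,0,0,1,1,0,3,0,0,3,0,0,0,3,0,0,0,0,1,0,0,0,0,0,3,0,3,0,0] -> counters[43]=3

Answer: 3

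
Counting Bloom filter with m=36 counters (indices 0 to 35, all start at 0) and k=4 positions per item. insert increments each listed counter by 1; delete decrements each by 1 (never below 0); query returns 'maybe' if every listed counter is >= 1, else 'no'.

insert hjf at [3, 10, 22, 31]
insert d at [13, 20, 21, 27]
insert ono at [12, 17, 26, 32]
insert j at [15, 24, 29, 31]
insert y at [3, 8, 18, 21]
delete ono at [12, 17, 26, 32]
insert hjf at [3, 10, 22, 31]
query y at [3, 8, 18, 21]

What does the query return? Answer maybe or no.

Step 1: insert hjf at [3, 10, 22, 31] -> counters=[0,0,0,1,0,0,0,0,0,0,1,0,0,0,0,0,0,0,0,0,0,0,1,0,0,0,0,0,0,0,0,1,0,0,0,0]
Step 2: insert d at [13, 20, 21, 27] -> counters=[0,0,0,1,0,0,0,0,0,0,1,0,0,1,0,0,0,0,0,0,1,1,1,0,0,0,0,1,0,0,0,1,0,0,0,0]
Step 3: insert ono at [12, 17, 26, 32] -> counters=[0,0,0,1,0,0,0,0,0,0,1,0,1,1,0,0,0,1,0,0,1,1,1,0,0,0,1,1,0,0,0,1,1,0,0,0]
Step 4: insert j at [15, 24, 29, 31] -> counters=[0,0,0,1,0,0,0,0,0,0,1,0,1,1,0,1,0,1,0,0,1,1,1,0,1,0,1,1,0,1,0,2,1,0,0,0]
Step 5: insert y at [3, 8, 18, 21] -> counters=[0,0,0,2,0,0,0,0,1,0,1,0,1,1,0,1,0,1,1,0,1,2,1,0,1,0,1,1,0,1,0,2,1,0,0,0]
Step 6: delete ono at [12, 17, 26, 32] -> counters=[0,0,0,2,0,0,0,0,1,0,1,0,0,1,0,1,0,0,1,0,1,2,1,0,1,0,0,1,0,1,0,2,0,0,0,0]
Step 7: insert hjf at [3, 10, 22, 31] -> counters=[0,0,0,3,0,0,0,0,1,0,2,0,0,1,0,1,0,0,1,0,1,2,2,0,1,0,0,1,0,1,0,3,0,0,0,0]
Query y: check counters[3]=3 counters[8]=1 counters[18]=1 counters[21]=2 -> maybe

Answer: maybe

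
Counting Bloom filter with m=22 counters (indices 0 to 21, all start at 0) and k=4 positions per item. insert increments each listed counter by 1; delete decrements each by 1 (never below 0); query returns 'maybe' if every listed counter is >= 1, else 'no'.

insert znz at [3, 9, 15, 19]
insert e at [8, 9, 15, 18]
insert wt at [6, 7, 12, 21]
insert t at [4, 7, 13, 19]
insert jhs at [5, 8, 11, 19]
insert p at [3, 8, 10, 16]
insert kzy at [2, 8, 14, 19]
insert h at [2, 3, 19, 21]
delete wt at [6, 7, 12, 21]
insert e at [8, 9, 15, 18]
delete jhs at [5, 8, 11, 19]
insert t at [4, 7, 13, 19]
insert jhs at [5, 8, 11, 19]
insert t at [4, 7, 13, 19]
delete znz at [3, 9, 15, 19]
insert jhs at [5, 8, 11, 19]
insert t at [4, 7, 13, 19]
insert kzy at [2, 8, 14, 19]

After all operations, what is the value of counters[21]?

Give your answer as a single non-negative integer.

Answer: 1

Derivation:
Step 1: insert znz at [3, 9, 15, 19] -> counters=[0,0,0,1,0,0,0,0,0,1,0,0,0,0,0,1,0,0,0,1,0,0]
Step 2: insert e at [8, 9, 15, 18] -> counters=[0,0,0,1,0,0,0,0,1,2,0,0,0,0,0,2,0,0,1,1,0,0]
Step 3: insert wt at [6, 7, 12, 21] -> counters=[0,0,0,1,0,0,1,1,1,2,0,0,1,0,0,2,0,0,1,1,0,1]
Step 4: insert t at [4, 7, 13, 19] -> counters=[0,0,0,1,1,0,1,2,1,2,0,0,1,1,0,2,0,0,1,2,0,1]
Step 5: insert jhs at [5, 8, 11, 19] -> counters=[0,0,0,1,1,1,1,2,2,2,0,1,1,1,0,2,0,0,1,3,0,1]
Step 6: insert p at [3, 8, 10, 16] -> counters=[0,0,0,2,1,1,1,2,3,2,1,1,1,1,0,2,1,0,1,3,0,1]
Step 7: insert kzy at [2, 8, 14, 19] -> counters=[0,0,1,2,1,1,1,2,4,2,1,1,1,1,1,2,1,0,1,4,0,1]
Step 8: insert h at [2, 3, 19, 21] -> counters=[0,0,2,3,1,1,1,2,4,2,1,1,1,1,1,2,1,0,1,5,0,2]
Step 9: delete wt at [6, 7, 12, 21] -> counters=[0,0,2,3,1,1,0,1,4,2,1,1,0,1,1,2,1,0,1,5,0,1]
Step 10: insert e at [8, 9, 15, 18] -> counters=[0,0,2,3,1,1,0,1,5,3,1,1,0,1,1,3,1,0,2,5,0,1]
Step 11: delete jhs at [5, 8, 11, 19] -> counters=[0,0,2,3,1,0,0,1,4,3,1,0,0,1,1,3,1,0,2,4,0,1]
Step 12: insert t at [4, 7, 13, 19] -> counters=[0,0,2,3,2,0,0,2,4,3,1,0,0,2,1,3,1,0,2,5,0,1]
Step 13: insert jhs at [5, 8, 11, 19] -> counters=[0,0,2,3,2,1,0,2,5,3,1,1,0,2,1,3,1,0,2,6,0,1]
Step 14: insert t at [4, 7, 13, 19] -> counters=[0,0,2,3,3,1,0,3,5,3,1,1,0,3,1,3,1,0,2,7,0,1]
Step 15: delete znz at [3, 9, 15, 19] -> counters=[0,0,2,2,3,1,0,3,5,2,1,1,0,3,1,2,1,0,2,6,0,1]
Step 16: insert jhs at [5, 8, 11, 19] -> counters=[0,0,2,2,3,2,0,3,6,2,1,2,0,3,1,2,1,0,2,7,0,1]
Step 17: insert t at [4, 7, 13, 19] -> counters=[0,0,2,2,4,2,0,4,6,2,1,2,0,4,1,2,1,0,2,8,0,1]
Step 18: insert kzy at [2, 8, 14, 19] -> counters=[0,0,3,2,4,2,0,4,7,2,1,2,0,4,2,2,1,0,2,9,0,1]
Final counters=[0,0,3,2,4,2,0,4,7,2,1,2,0,4,2,2,1,0,2,9,0,1] -> counters[21]=1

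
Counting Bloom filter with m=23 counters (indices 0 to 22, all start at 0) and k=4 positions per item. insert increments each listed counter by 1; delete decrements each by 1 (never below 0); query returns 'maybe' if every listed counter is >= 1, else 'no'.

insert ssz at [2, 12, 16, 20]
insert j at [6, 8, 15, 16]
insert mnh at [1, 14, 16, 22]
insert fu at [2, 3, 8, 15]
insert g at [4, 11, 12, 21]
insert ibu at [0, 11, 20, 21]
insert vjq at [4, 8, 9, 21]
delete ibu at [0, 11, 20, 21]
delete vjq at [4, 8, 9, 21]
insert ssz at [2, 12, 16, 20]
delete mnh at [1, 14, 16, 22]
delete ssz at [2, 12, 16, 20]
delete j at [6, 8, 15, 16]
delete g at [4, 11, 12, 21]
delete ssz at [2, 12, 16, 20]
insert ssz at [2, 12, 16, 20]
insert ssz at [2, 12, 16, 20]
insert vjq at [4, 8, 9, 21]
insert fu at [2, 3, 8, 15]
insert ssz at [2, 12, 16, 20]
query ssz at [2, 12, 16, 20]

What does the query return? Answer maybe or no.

Answer: maybe

Derivation:
Step 1: insert ssz at [2, 12, 16, 20] -> counters=[0,0,1,0,0,0,0,0,0,0,0,0,1,0,0,0,1,0,0,0,1,0,0]
Step 2: insert j at [6, 8, 15, 16] -> counters=[0,0,1,0,0,0,1,0,1,0,0,0,1,0,0,1,2,0,0,0,1,0,0]
Step 3: insert mnh at [1, 14, 16, 22] -> counters=[0,1,1,0,0,0,1,0,1,0,0,0,1,0,1,1,3,0,0,0,1,0,1]
Step 4: insert fu at [2, 3, 8, 15] -> counters=[0,1,2,1,0,0,1,0,2,0,0,0,1,0,1,2,3,0,0,0,1,0,1]
Step 5: insert g at [4, 11, 12, 21] -> counters=[0,1,2,1,1,0,1,0,2,0,0,1,2,0,1,2,3,0,0,0,1,1,1]
Step 6: insert ibu at [0, 11, 20, 21] -> counters=[1,1,2,1,1,0,1,0,2,0,0,2,2,0,1,2,3,0,0,0,2,2,1]
Step 7: insert vjq at [4, 8, 9, 21] -> counters=[1,1,2,1,2,0,1,0,3,1,0,2,2,0,1,2,3,0,0,0,2,3,1]
Step 8: delete ibu at [0, 11, 20, 21] -> counters=[0,1,2,1,2,0,1,0,3,1,0,1,2,0,1,2,3,0,0,0,1,2,1]
Step 9: delete vjq at [4, 8, 9, 21] -> counters=[0,1,2,1,1,0,1,0,2,0,0,1,2,0,1,2,3,0,0,0,1,1,1]
Step 10: insert ssz at [2, 12, 16, 20] -> counters=[0,1,3,1,1,0,1,0,2,0,0,1,3,0,1,2,4,0,0,0,2,1,1]
Step 11: delete mnh at [1, 14, 16, 22] -> counters=[0,0,3,1,1,0,1,0,2,0,0,1,3,0,0,2,3,0,0,0,2,1,0]
Step 12: delete ssz at [2, 12, 16, 20] -> counters=[0,0,2,1,1,0,1,0,2,0,0,1,2,0,0,2,2,0,0,0,1,1,0]
Step 13: delete j at [6, 8, 15, 16] -> counters=[0,0,2,1,1,0,0,0,1,0,0,1,2,0,0,1,1,0,0,0,1,1,0]
Step 14: delete g at [4, 11, 12, 21] -> counters=[0,0,2,1,0,0,0,0,1,0,0,0,1,0,0,1,1,0,0,0,1,0,0]
Step 15: delete ssz at [2, 12, 16, 20] -> counters=[0,0,1,1,0,0,0,0,1,0,0,0,0,0,0,1,0,0,0,0,0,0,0]
Step 16: insert ssz at [2, 12, 16, 20] -> counters=[0,0,2,1,0,0,0,0,1,0,0,0,1,0,0,1,1,0,0,0,1,0,0]
Step 17: insert ssz at [2, 12, 16, 20] -> counters=[0,0,3,1,0,0,0,0,1,0,0,0,2,0,0,1,2,0,0,0,2,0,0]
Step 18: insert vjq at [4, 8, 9, 21] -> counters=[0,0,3,1,1,0,0,0,2,1,0,0,2,0,0,1,2,0,0,0,2,1,0]
Step 19: insert fu at [2, 3, 8, 15] -> counters=[0,0,4,2,1,0,0,0,3,1,0,0,2,0,0,2,2,0,0,0,2,1,0]
Step 20: insert ssz at [2, 12, 16, 20] -> counters=[0,0,5,2,1,0,0,0,3,1,0,0,3,0,0,2,3,0,0,0,3,1,0]
Query ssz: check counters[2]=5 counters[12]=3 counters[16]=3 counters[20]=3 -> maybe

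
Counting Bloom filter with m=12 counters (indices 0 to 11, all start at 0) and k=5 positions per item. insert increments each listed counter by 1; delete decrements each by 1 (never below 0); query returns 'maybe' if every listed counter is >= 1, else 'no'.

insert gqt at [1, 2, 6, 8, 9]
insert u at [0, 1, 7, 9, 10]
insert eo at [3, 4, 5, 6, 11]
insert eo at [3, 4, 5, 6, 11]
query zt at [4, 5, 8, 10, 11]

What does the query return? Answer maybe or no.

Step 1: insert gqt at [1, 2, 6, 8, 9] -> counters=[0,1,1,0,0,0,1,0,1,1,0,0]
Step 2: insert u at [0, 1, 7, 9, 10] -> counters=[1,2,1,0,0,0,1,1,1,2,1,0]
Step 3: insert eo at [3, 4, 5, 6, 11] -> counters=[1,2,1,1,1,1,2,1,1,2,1,1]
Step 4: insert eo at [3, 4, 5, 6, 11] -> counters=[1,2,1,2,2,2,3,1,1,2,1,2]
Query zt: check counters[4]=2 counters[5]=2 counters[8]=1 counters[10]=1 counters[11]=2 -> maybe

Answer: maybe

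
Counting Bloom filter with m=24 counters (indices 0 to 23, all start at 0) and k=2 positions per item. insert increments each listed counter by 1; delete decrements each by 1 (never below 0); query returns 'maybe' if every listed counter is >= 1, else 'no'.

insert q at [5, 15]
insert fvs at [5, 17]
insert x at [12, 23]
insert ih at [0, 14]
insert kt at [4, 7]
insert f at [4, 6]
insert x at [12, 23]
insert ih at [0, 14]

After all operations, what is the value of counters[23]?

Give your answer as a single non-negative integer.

Step 1: insert q at [5, 15] -> counters=[0,0,0,0,0,1,0,0,0,0,0,0,0,0,0,1,0,0,0,0,0,0,0,0]
Step 2: insert fvs at [5, 17] -> counters=[0,0,0,0,0,2,0,0,0,0,0,0,0,0,0,1,0,1,0,0,0,0,0,0]
Step 3: insert x at [12, 23] -> counters=[0,0,0,0,0,2,0,0,0,0,0,0,1,0,0,1,0,1,0,0,0,0,0,1]
Step 4: insert ih at [0, 14] -> counters=[1,0,0,0,0,2,0,0,0,0,0,0,1,0,1,1,0,1,0,0,0,0,0,1]
Step 5: insert kt at [4, 7] -> counters=[1,0,0,0,1,2,0,1,0,0,0,0,1,0,1,1,0,1,0,0,0,0,0,1]
Step 6: insert f at [4, 6] -> counters=[1,0,0,0,2,2,1,1,0,0,0,0,1,0,1,1,0,1,0,0,0,0,0,1]
Step 7: insert x at [12, 23] -> counters=[1,0,0,0,2,2,1,1,0,0,0,0,2,0,1,1,0,1,0,0,0,0,0,2]
Step 8: insert ih at [0, 14] -> counters=[2,0,0,0,2,2,1,1,0,0,0,0,2,0,2,1,0,1,0,0,0,0,0,2]
Final counters=[2,0,0,0,2,2,1,1,0,0,0,0,2,0,2,1,0,1,0,0,0,0,0,2] -> counters[23]=2

Answer: 2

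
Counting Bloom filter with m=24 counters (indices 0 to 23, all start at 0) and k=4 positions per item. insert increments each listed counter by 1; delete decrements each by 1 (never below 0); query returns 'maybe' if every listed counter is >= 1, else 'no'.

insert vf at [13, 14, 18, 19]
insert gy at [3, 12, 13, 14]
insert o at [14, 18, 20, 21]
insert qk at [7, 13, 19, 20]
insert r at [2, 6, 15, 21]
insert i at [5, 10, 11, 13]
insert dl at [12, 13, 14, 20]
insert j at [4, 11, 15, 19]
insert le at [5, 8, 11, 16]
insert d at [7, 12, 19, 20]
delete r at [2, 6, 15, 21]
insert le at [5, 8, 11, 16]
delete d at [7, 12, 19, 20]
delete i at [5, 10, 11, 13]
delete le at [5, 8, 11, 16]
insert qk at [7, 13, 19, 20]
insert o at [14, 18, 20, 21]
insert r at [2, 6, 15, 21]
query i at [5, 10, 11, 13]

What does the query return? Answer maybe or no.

Step 1: insert vf at [13, 14, 18, 19] -> counters=[0,0,0,0,0,0,0,0,0,0,0,0,0,1,1,0,0,0,1,1,0,0,0,0]
Step 2: insert gy at [3, 12, 13, 14] -> counters=[0,0,0,1,0,0,0,0,0,0,0,0,1,2,2,0,0,0,1,1,0,0,0,0]
Step 3: insert o at [14, 18, 20, 21] -> counters=[0,0,0,1,0,0,0,0,0,0,0,0,1,2,3,0,0,0,2,1,1,1,0,0]
Step 4: insert qk at [7, 13, 19, 20] -> counters=[0,0,0,1,0,0,0,1,0,0,0,0,1,3,3,0,0,0,2,2,2,1,0,0]
Step 5: insert r at [2, 6, 15, 21] -> counters=[0,0,1,1,0,0,1,1,0,0,0,0,1,3,3,1,0,0,2,2,2,2,0,0]
Step 6: insert i at [5, 10, 11, 13] -> counters=[0,0,1,1,0,1,1,1,0,0,1,1,1,4,3,1,0,0,2,2,2,2,0,0]
Step 7: insert dl at [12, 13, 14, 20] -> counters=[0,0,1,1,0,1,1,1,0,0,1,1,2,5,4,1,0,0,2,2,3,2,0,0]
Step 8: insert j at [4, 11, 15, 19] -> counters=[0,0,1,1,1,1,1,1,0,0,1,2,2,5,4,2,0,0,2,3,3,2,0,0]
Step 9: insert le at [5, 8, 11, 16] -> counters=[0,0,1,1,1,2,1,1,1,0,1,3,2,5,4,2,1,0,2,3,3,2,0,0]
Step 10: insert d at [7, 12, 19, 20] -> counters=[0,0,1,1,1,2,1,2,1,0,1,3,3,5,4,2,1,0,2,4,4,2,0,0]
Step 11: delete r at [2, 6, 15, 21] -> counters=[0,0,0,1,1,2,0,2,1,0,1,3,3,5,4,1,1,0,2,4,4,1,0,0]
Step 12: insert le at [5, 8, 11, 16] -> counters=[0,0,0,1,1,3,0,2,2,0,1,4,3,5,4,1,2,0,2,4,4,1,0,0]
Step 13: delete d at [7, 12, 19, 20] -> counters=[0,0,0,1,1,3,0,1,2,0,1,4,2,5,4,1,2,0,2,3,3,1,0,0]
Step 14: delete i at [5, 10, 11, 13] -> counters=[0,0,0,1,1,2,0,1,2,0,0,3,2,4,4,1,2,0,2,3,3,1,0,0]
Step 15: delete le at [5, 8, 11, 16] -> counters=[0,0,0,1,1,1,0,1,1,0,0,2,2,4,4,1,1,0,2,3,3,1,0,0]
Step 16: insert qk at [7, 13, 19, 20] -> counters=[0,0,0,1,1,1,0,2,1,0,0,2,2,5,4,1,1,0,2,4,4,1,0,0]
Step 17: insert o at [14, 18, 20, 21] -> counters=[0,0,0,1,1,1,0,2,1,0,0,2,2,5,5,1,1,0,3,4,5,2,0,0]
Step 18: insert r at [2, 6, 15, 21] -> counters=[0,0,1,1,1,1,1,2,1,0,0,2,2,5,5,2,1,0,3,4,5,3,0,0]
Query i: check counters[5]=1 counters[10]=0 counters[11]=2 counters[13]=5 -> no

Answer: no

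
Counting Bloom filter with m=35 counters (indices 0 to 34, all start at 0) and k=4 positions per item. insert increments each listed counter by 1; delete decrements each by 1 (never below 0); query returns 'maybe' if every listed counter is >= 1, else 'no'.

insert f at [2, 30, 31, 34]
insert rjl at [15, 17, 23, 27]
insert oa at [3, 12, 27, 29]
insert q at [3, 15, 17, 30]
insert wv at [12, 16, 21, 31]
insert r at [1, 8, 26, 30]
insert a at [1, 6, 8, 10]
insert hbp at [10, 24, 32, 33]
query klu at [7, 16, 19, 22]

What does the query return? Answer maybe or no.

Answer: no

Derivation:
Step 1: insert f at [2, 30, 31, 34] -> counters=[0,0,1,0,0,0,0,0,0,0,0,0,0,0,0,0,0,0,0,0,0,0,0,0,0,0,0,0,0,0,1,1,0,0,1]
Step 2: insert rjl at [15, 17, 23, 27] -> counters=[0,0,1,0,0,0,0,0,0,0,0,0,0,0,0,1,0,1,0,0,0,0,0,1,0,0,0,1,0,0,1,1,0,0,1]
Step 3: insert oa at [3, 12, 27, 29] -> counters=[0,0,1,1,0,0,0,0,0,0,0,0,1,0,0,1,0,1,0,0,0,0,0,1,0,0,0,2,0,1,1,1,0,0,1]
Step 4: insert q at [3, 15, 17, 30] -> counters=[0,0,1,2,0,0,0,0,0,0,0,0,1,0,0,2,0,2,0,0,0,0,0,1,0,0,0,2,0,1,2,1,0,0,1]
Step 5: insert wv at [12, 16, 21, 31] -> counters=[0,0,1,2,0,0,0,0,0,0,0,0,2,0,0,2,1,2,0,0,0,1,0,1,0,0,0,2,0,1,2,2,0,0,1]
Step 6: insert r at [1, 8, 26, 30] -> counters=[0,1,1,2,0,0,0,0,1,0,0,0,2,0,0,2,1,2,0,0,0,1,0,1,0,0,1,2,0,1,3,2,0,0,1]
Step 7: insert a at [1, 6, 8, 10] -> counters=[0,2,1,2,0,0,1,0,2,0,1,0,2,0,0,2,1,2,0,0,0,1,0,1,0,0,1,2,0,1,3,2,0,0,1]
Step 8: insert hbp at [10, 24, 32, 33] -> counters=[0,2,1,2,0,0,1,0,2,0,2,0,2,0,0,2,1,2,0,0,0,1,0,1,1,0,1,2,0,1,3,2,1,1,1]
Query klu: check counters[7]=0 counters[16]=1 counters[19]=0 counters[22]=0 -> no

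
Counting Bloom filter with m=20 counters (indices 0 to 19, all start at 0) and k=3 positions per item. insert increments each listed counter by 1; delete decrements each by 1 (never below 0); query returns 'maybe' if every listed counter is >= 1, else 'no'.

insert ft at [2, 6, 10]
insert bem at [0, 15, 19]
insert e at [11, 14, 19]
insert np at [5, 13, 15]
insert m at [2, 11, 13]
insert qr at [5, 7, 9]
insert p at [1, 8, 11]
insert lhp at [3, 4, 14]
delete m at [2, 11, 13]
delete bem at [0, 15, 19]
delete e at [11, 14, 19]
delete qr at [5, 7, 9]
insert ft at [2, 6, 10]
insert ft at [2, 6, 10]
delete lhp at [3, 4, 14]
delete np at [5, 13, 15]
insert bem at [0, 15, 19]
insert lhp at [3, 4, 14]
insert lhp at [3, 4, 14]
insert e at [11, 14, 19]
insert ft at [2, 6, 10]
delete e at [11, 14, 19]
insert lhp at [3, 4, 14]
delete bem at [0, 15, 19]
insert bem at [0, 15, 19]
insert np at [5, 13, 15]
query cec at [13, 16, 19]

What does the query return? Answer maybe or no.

Step 1: insert ft at [2, 6, 10] -> counters=[0,0,1,0,0,0,1,0,0,0,1,0,0,0,0,0,0,0,0,0]
Step 2: insert bem at [0, 15, 19] -> counters=[1,0,1,0,0,0,1,0,0,0,1,0,0,0,0,1,0,0,0,1]
Step 3: insert e at [11, 14, 19] -> counters=[1,0,1,0,0,0,1,0,0,0,1,1,0,0,1,1,0,0,0,2]
Step 4: insert np at [5, 13, 15] -> counters=[1,0,1,0,0,1,1,0,0,0,1,1,0,1,1,2,0,0,0,2]
Step 5: insert m at [2, 11, 13] -> counters=[1,0,2,0,0,1,1,0,0,0,1,2,0,2,1,2,0,0,0,2]
Step 6: insert qr at [5, 7, 9] -> counters=[1,0,2,0,0,2,1,1,0,1,1,2,0,2,1,2,0,0,0,2]
Step 7: insert p at [1, 8, 11] -> counters=[1,1,2,0,0,2,1,1,1,1,1,3,0,2,1,2,0,0,0,2]
Step 8: insert lhp at [3, 4, 14] -> counters=[1,1,2,1,1,2,1,1,1,1,1,3,0,2,2,2,0,0,0,2]
Step 9: delete m at [2, 11, 13] -> counters=[1,1,1,1,1,2,1,1,1,1,1,2,0,1,2,2,0,0,0,2]
Step 10: delete bem at [0, 15, 19] -> counters=[0,1,1,1,1,2,1,1,1,1,1,2,0,1,2,1,0,0,0,1]
Step 11: delete e at [11, 14, 19] -> counters=[0,1,1,1,1,2,1,1,1,1,1,1,0,1,1,1,0,0,0,0]
Step 12: delete qr at [5, 7, 9] -> counters=[0,1,1,1,1,1,1,0,1,0,1,1,0,1,1,1,0,0,0,0]
Step 13: insert ft at [2, 6, 10] -> counters=[0,1,2,1,1,1,2,0,1,0,2,1,0,1,1,1,0,0,0,0]
Step 14: insert ft at [2, 6, 10] -> counters=[0,1,3,1,1,1,3,0,1,0,3,1,0,1,1,1,0,0,0,0]
Step 15: delete lhp at [3, 4, 14] -> counters=[0,1,3,0,0,1,3,0,1,0,3,1,0,1,0,1,0,0,0,0]
Step 16: delete np at [5, 13, 15] -> counters=[0,1,3,0,0,0,3,0,1,0,3,1,0,0,0,0,0,0,0,0]
Step 17: insert bem at [0, 15, 19] -> counters=[1,1,3,0,0,0,3,0,1,0,3,1,0,0,0,1,0,0,0,1]
Step 18: insert lhp at [3, 4, 14] -> counters=[1,1,3,1,1,0,3,0,1,0,3,1,0,0,1,1,0,0,0,1]
Step 19: insert lhp at [3, 4, 14] -> counters=[1,1,3,2,2,0,3,0,1,0,3,1,0,0,2,1,0,0,0,1]
Step 20: insert e at [11, 14, 19] -> counters=[1,1,3,2,2,0,3,0,1,0,3,2,0,0,3,1,0,0,0,2]
Step 21: insert ft at [2, 6, 10] -> counters=[1,1,4,2,2,0,4,0,1,0,4,2,0,0,3,1,0,0,0,2]
Step 22: delete e at [11, 14, 19] -> counters=[1,1,4,2,2,0,4,0,1,0,4,1,0,0,2,1,0,0,0,1]
Step 23: insert lhp at [3, 4, 14] -> counters=[1,1,4,3,3,0,4,0,1,0,4,1,0,0,3,1,0,0,0,1]
Step 24: delete bem at [0, 15, 19] -> counters=[0,1,4,3,3,0,4,0,1,0,4,1,0,0,3,0,0,0,0,0]
Step 25: insert bem at [0, 15, 19] -> counters=[1,1,4,3,3,0,4,0,1,0,4,1,0,0,3,1,0,0,0,1]
Step 26: insert np at [5, 13, 15] -> counters=[1,1,4,3,3,1,4,0,1,0,4,1,0,1,3,2,0,0,0,1]
Query cec: check counters[13]=1 counters[16]=0 counters[19]=1 -> no

Answer: no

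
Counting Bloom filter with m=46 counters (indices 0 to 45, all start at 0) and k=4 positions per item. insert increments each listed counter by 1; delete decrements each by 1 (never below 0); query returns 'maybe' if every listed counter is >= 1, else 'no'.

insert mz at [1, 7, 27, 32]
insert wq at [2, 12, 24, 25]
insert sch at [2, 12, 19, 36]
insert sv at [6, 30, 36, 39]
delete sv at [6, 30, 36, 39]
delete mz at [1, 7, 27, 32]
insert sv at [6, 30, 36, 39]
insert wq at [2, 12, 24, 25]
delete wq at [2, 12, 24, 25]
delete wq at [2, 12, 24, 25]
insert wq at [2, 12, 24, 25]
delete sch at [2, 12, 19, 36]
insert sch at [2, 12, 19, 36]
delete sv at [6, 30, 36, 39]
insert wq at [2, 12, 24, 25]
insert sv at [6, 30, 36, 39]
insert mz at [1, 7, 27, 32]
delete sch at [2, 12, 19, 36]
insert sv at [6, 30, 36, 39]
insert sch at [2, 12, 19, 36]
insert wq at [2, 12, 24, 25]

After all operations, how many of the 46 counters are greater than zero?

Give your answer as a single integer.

Answer: 13

Derivation:
Step 1: insert mz at [1, 7, 27, 32] -> counters=[0,1,0,0,0,0,0,1,0,0,0,0,0,0,0,0,0,0,0,0,0,0,0,0,0,0,0,1,0,0,0,0,1,0,0,0,0,0,0,0,0,0,0,0,0,0]
Step 2: insert wq at [2, 12, 24, 25] -> counters=[0,1,1,0,0,0,0,1,0,0,0,0,1,0,0,0,0,0,0,0,0,0,0,0,1,1,0,1,0,0,0,0,1,0,0,0,0,0,0,0,0,0,0,0,0,0]
Step 3: insert sch at [2, 12, 19, 36] -> counters=[0,1,2,0,0,0,0,1,0,0,0,0,2,0,0,0,0,0,0,1,0,0,0,0,1,1,0,1,0,0,0,0,1,0,0,0,1,0,0,0,0,0,0,0,0,0]
Step 4: insert sv at [6, 30, 36, 39] -> counters=[0,1,2,0,0,0,1,1,0,0,0,0,2,0,0,0,0,0,0,1,0,0,0,0,1,1,0,1,0,0,1,0,1,0,0,0,2,0,0,1,0,0,0,0,0,0]
Step 5: delete sv at [6, 30, 36, 39] -> counters=[0,1,2,0,0,0,0,1,0,0,0,0,2,0,0,0,0,0,0,1,0,0,0,0,1,1,0,1,0,0,0,0,1,0,0,0,1,0,0,0,0,0,0,0,0,0]
Step 6: delete mz at [1, 7, 27, 32] -> counters=[0,0,2,0,0,0,0,0,0,0,0,0,2,0,0,0,0,0,0,1,0,0,0,0,1,1,0,0,0,0,0,0,0,0,0,0,1,0,0,0,0,0,0,0,0,0]
Step 7: insert sv at [6, 30, 36, 39] -> counters=[0,0,2,0,0,0,1,0,0,0,0,0,2,0,0,0,0,0,0,1,0,0,0,0,1,1,0,0,0,0,1,0,0,0,0,0,2,0,0,1,0,0,0,0,0,0]
Step 8: insert wq at [2, 12, 24, 25] -> counters=[0,0,3,0,0,0,1,0,0,0,0,0,3,0,0,0,0,0,0,1,0,0,0,0,2,2,0,0,0,0,1,0,0,0,0,0,2,0,0,1,0,0,0,0,0,0]
Step 9: delete wq at [2, 12, 24, 25] -> counters=[0,0,2,0,0,0,1,0,0,0,0,0,2,0,0,0,0,0,0,1,0,0,0,0,1,1,0,0,0,0,1,0,0,0,0,0,2,0,0,1,0,0,0,0,0,0]
Step 10: delete wq at [2, 12, 24, 25] -> counters=[0,0,1,0,0,0,1,0,0,0,0,0,1,0,0,0,0,0,0,1,0,0,0,0,0,0,0,0,0,0,1,0,0,0,0,0,2,0,0,1,0,0,0,0,0,0]
Step 11: insert wq at [2, 12, 24, 25] -> counters=[0,0,2,0,0,0,1,0,0,0,0,0,2,0,0,0,0,0,0,1,0,0,0,0,1,1,0,0,0,0,1,0,0,0,0,0,2,0,0,1,0,0,0,0,0,0]
Step 12: delete sch at [2, 12, 19, 36] -> counters=[0,0,1,0,0,0,1,0,0,0,0,0,1,0,0,0,0,0,0,0,0,0,0,0,1,1,0,0,0,0,1,0,0,0,0,0,1,0,0,1,0,0,0,0,0,0]
Step 13: insert sch at [2, 12, 19, 36] -> counters=[0,0,2,0,0,0,1,0,0,0,0,0,2,0,0,0,0,0,0,1,0,0,0,0,1,1,0,0,0,0,1,0,0,0,0,0,2,0,0,1,0,0,0,0,0,0]
Step 14: delete sv at [6, 30, 36, 39] -> counters=[0,0,2,0,0,0,0,0,0,0,0,0,2,0,0,0,0,0,0,1,0,0,0,0,1,1,0,0,0,0,0,0,0,0,0,0,1,0,0,0,0,0,0,0,0,0]
Step 15: insert wq at [2, 12, 24, 25] -> counters=[0,0,3,0,0,0,0,0,0,0,0,0,3,0,0,0,0,0,0,1,0,0,0,0,2,2,0,0,0,0,0,0,0,0,0,0,1,0,0,0,0,0,0,0,0,0]
Step 16: insert sv at [6, 30, 36, 39] -> counters=[0,0,3,0,0,0,1,0,0,0,0,0,3,0,0,0,0,0,0,1,0,0,0,0,2,2,0,0,0,0,1,0,0,0,0,0,2,0,0,1,0,0,0,0,0,0]
Step 17: insert mz at [1, 7, 27, 32] -> counters=[0,1,3,0,0,0,1,1,0,0,0,0,3,0,0,0,0,0,0,1,0,0,0,0,2,2,0,1,0,0,1,0,1,0,0,0,2,0,0,1,0,0,0,0,0,0]
Step 18: delete sch at [2, 12, 19, 36] -> counters=[0,1,2,0,0,0,1,1,0,0,0,0,2,0,0,0,0,0,0,0,0,0,0,0,2,2,0,1,0,0,1,0,1,0,0,0,1,0,0,1,0,0,0,0,0,0]
Step 19: insert sv at [6, 30, 36, 39] -> counters=[0,1,2,0,0,0,2,1,0,0,0,0,2,0,0,0,0,0,0,0,0,0,0,0,2,2,0,1,0,0,2,0,1,0,0,0,2,0,0,2,0,0,0,0,0,0]
Step 20: insert sch at [2, 12, 19, 36] -> counters=[0,1,3,0,0,0,2,1,0,0,0,0,3,0,0,0,0,0,0,1,0,0,0,0,2,2,0,1,0,0,2,0,1,0,0,0,3,0,0,2,0,0,0,0,0,0]
Step 21: insert wq at [2, 12, 24, 25] -> counters=[0,1,4,0,0,0,2,1,0,0,0,0,4,0,0,0,0,0,0,1,0,0,0,0,3,3,0,1,0,0,2,0,1,0,0,0,3,0,0,2,0,0,0,0,0,0]
Final counters=[0,1,4,0,0,0,2,1,0,0,0,0,4,0,0,0,0,0,0,1,0,0,0,0,3,3,0,1,0,0,2,0,1,0,0,0,3,0,0,2,0,0,0,0,0,0] -> 13 nonzero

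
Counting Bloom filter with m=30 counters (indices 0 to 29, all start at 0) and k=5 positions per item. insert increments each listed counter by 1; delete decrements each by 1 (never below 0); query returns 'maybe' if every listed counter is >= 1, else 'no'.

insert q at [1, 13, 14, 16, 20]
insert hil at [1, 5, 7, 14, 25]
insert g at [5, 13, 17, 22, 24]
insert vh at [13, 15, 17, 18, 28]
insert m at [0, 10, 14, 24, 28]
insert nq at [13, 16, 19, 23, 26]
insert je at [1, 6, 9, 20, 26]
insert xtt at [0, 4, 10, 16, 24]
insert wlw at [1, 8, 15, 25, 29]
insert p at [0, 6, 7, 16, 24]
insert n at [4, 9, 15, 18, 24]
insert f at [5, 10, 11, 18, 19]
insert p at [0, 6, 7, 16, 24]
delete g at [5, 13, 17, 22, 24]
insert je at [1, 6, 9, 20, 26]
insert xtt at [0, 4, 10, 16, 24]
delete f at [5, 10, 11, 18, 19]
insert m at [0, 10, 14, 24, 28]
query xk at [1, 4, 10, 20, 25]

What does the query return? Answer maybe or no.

Step 1: insert q at [1, 13, 14, 16, 20] -> counters=[0,1,0,0,0,0,0,0,0,0,0,0,0,1,1,0,1,0,0,0,1,0,0,0,0,0,0,0,0,0]
Step 2: insert hil at [1, 5, 7, 14, 25] -> counters=[0,2,0,0,0,1,0,1,0,0,0,0,0,1,2,0,1,0,0,0,1,0,0,0,0,1,0,0,0,0]
Step 3: insert g at [5, 13, 17, 22, 24] -> counters=[0,2,0,0,0,2,0,1,0,0,0,0,0,2,2,0,1,1,0,0,1,0,1,0,1,1,0,0,0,0]
Step 4: insert vh at [13, 15, 17, 18, 28] -> counters=[0,2,0,0,0,2,0,1,0,0,0,0,0,3,2,1,1,2,1,0,1,0,1,0,1,1,0,0,1,0]
Step 5: insert m at [0, 10, 14, 24, 28] -> counters=[1,2,0,0,0,2,0,1,0,0,1,0,0,3,3,1,1,2,1,0,1,0,1,0,2,1,0,0,2,0]
Step 6: insert nq at [13, 16, 19, 23, 26] -> counters=[1,2,0,0,0,2,0,1,0,0,1,0,0,4,3,1,2,2,1,1,1,0,1,1,2,1,1,0,2,0]
Step 7: insert je at [1, 6, 9, 20, 26] -> counters=[1,3,0,0,0,2,1,1,0,1,1,0,0,4,3,1,2,2,1,1,2,0,1,1,2,1,2,0,2,0]
Step 8: insert xtt at [0, 4, 10, 16, 24] -> counters=[2,3,0,0,1,2,1,1,0,1,2,0,0,4,3,1,3,2,1,1,2,0,1,1,3,1,2,0,2,0]
Step 9: insert wlw at [1, 8, 15, 25, 29] -> counters=[2,4,0,0,1,2,1,1,1,1,2,0,0,4,3,2,3,2,1,1,2,0,1,1,3,2,2,0,2,1]
Step 10: insert p at [0, 6, 7, 16, 24] -> counters=[3,4,0,0,1,2,2,2,1,1,2,0,0,4,3,2,4,2,1,1,2,0,1,1,4,2,2,0,2,1]
Step 11: insert n at [4, 9, 15, 18, 24] -> counters=[3,4,0,0,2,2,2,2,1,2,2,0,0,4,3,3,4,2,2,1,2,0,1,1,5,2,2,0,2,1]
Step 12: insert f at [5, 10, 11, 18, 19] -> counters=[3,4,0,0,2,3,2,2,1,2,3,1,0,4,3,3,4,2,3,2,2,0,1,1,5,2,2,0,2,1]
Step 13: insert p at [0, 6, 7, 16, 24] -> counters=[4,4,0,0,2,3,3,3,1,2,3,1,0,4,3,3,5,2,3,2,2,0,1,1,6,2,2,0,2,1]
Step 14: delete g at [5, 13, 17, 22, 24] -> counters=[4,4,0,0,2,2,3,3,1,2,3,1,0,3,3,3,5,1,3,2,2,0,0,1,5,2,2,0,2,1]
Step 15: insert je at [1, 6, 9, 20, 26] -> counters=[4,5,0,0,2,2,4,3,1,3,3,1,0,3,3,3,5,1,3,2,3,0,0,1,5,2,3,0,2,1]
Step 16: insert xtt at [0, 4, 10, 16, 24] -> counters=[5,5,0,0,3,2,4,3,1,3,4,1,0,3,3,3,6,1,3,2,3,0,0,1,6,2,3,0,2,1]
Step 17: delete f at [5, 10, 11, 18, 19] -> counters=[5,5,0,0,3,1,4,3,1,3,3,0,0,3,3,3,6,1,2,1,3,0,0,1,6,2,3,0,2,1]
Step 18: insert m at [0, 10, 14, 24, 28] -> counters=[6,5,0,0,3,1,4,3,1,3,4,0,0,3,4,3,6,1,2,1,3,0,0,1,7,2,3,0,3,1]
Query xk: check counters[1]=5 counters[4]=3 counters[10]=4 counters[20]=3 counters[25]=2 -> maybe

Answer: maybe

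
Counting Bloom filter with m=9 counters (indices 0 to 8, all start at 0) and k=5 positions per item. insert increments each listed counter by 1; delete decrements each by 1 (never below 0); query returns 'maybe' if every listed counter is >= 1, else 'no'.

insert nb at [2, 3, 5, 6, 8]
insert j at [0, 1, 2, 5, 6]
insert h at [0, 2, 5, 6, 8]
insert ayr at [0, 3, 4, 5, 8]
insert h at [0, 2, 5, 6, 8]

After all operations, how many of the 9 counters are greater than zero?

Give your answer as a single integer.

Step 1: insert nb at [2, 3, 5, 6, 8] -> counters=[0,0,1,1,0,1,1,0,1]
Step 2: insert j at [0, 1, 2, 5, 6] -> counters=[1,1,2,1,0,2,2,0,1]
Step 3: insert h at [0, 2, 5, 6, 8] -> counters=[2,1,3,1,0,3,3,0,2]
Step 4: insert ayr at [0, 3, 4, 5, 8] -> counters=[3,1,3,2,1,4,3,0,3]
Step 5: insert h at [0, 2, 5, 6, 8] -> counters=[4,1,4,2,1,5,4,0,4]
Final counters=[4,1,4,2,1,5,4,0,4] -> 8 nonzero

Answer: 8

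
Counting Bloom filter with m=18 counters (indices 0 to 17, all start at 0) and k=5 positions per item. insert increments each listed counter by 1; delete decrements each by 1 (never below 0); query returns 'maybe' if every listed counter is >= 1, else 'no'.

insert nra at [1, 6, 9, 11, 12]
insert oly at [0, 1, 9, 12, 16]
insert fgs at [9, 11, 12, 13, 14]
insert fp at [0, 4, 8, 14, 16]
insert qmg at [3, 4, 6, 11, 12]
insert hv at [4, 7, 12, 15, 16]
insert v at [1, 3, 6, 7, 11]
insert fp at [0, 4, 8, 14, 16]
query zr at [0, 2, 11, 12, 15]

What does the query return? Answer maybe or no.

Answer: no

Derivation:
Step 1: insert nra at [1, 6, 9, 11, 12] -> counters=[0,1,0,0,0,0,1,0,0,1,0,1,1,0,0,0,0,0]
Step 2: insert oly at [0, 1, 9, 12, 16] -> counters=[1,2,0,0,0,0,1,0,0,2,0,1,2,0,0,0,1,0]
Step 3: insert fgs at [9, 11, 12, 13, 14] -> counters=[1,2,0,0,0,0,1,0,0,3,0,2,3,1,1,0,1,0]
Step 4: insert fp at [0, 4, 8, 14, 16] -> counters=[2,2,0,0,1,0,1,0,1,3,0,2,3,1,2,0,2,0]
Step 5: insert qmg at [3, 4, 6, 11, 12] -> counters=[2,2,0,1,2,0,2,0,1,3,0,3,4,1,2,0,2,0]
Step 6: insert hv at [4, 7, 12, 15, 16] -> counters=[2,2,0,1,3,0,2,1,1,3,0,3,5,1,2,1,3,0]
Step 7: insert v at [1, 3, 6, 7, 11] -> counters=[2,3,0,2,3,0,3,2,1,3,0,4,5,1,2,1,3,0]
Step 8: insert fp at [0, 4, 8, 14, 16] -> counters=[3,3,0,2,4,0,3,2,2,3,0,4,5,1,3,1,4,0]
Query zr: check counters[0]=3 counters[2]=0 counters[11]=4 counters[12]=5 counters[15]=1 -> no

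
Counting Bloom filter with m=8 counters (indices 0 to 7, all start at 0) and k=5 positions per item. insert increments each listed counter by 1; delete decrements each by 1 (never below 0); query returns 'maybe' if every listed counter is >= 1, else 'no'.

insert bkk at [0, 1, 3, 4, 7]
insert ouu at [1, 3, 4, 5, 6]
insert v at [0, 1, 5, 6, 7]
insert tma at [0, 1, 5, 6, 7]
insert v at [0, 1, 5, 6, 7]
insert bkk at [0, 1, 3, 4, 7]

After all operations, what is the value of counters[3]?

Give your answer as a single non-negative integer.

Answer: 3

Derivation:
Step 1: insert bkk at [0, 1, 3, 4, 7] -> counters=[1,1,0,1,1,0,0,1]
Step 2: insert ouu at [1, 3, 4, 5, 6] -> counters=[1,2,0,2,2,1,1,1]
Step 3: insert v at [0, 1, 5, 6, 7] -> counters=[2,3,0,2,2,2,2,2]
Step 4: insert tma at [0, 1, 5, 6, 7] -> counters=[3,4,0,2,2,3,3,3]
Step 5: insert v at [0, 1, 5, 6, 7] -> counters=[4,5,0,2,2,4,4,4]
Step 6: insert bkk at [0, 1, 3, 4, 7] -> counters=[5,6,0,3,3,4,4,5]
Final counters=[5,6,0,3,3,4,4,5] -> counters[3]=3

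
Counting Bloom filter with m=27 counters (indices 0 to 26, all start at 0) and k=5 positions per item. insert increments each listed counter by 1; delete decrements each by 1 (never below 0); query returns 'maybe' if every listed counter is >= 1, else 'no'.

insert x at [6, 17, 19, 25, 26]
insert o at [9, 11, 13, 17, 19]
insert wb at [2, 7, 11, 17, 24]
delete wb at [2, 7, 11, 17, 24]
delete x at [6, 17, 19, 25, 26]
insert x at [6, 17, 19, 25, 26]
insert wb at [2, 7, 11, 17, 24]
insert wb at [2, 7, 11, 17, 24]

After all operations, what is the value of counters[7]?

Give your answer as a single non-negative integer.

Step 1: insert x at [6, 17, 19, 25, 26] -> counters=[0,0,0,0,0,0,1,0,0,0,0,0,0,0,0,0,0,1,0,1,0,0,0,0,0,1,1]
Step 2: insert o at [9, 11, 13, 17, 19] -> counters=[0,0,0,0,0,0,1,0,0,1,0,1,0,1,0,0,0,2,0,2,0,0,0,0,0,1,1]
Step 3: insert wb at [2, 7, 11, 17, 24] -> counters=[0,0,1,0,0,0,1,1,0,1,0,2,0,1,0,0,0,3,0,2,0,0,0,0,1,1,1]
Step 4: delete wb at [2, 7, 11, 17, 24] -> counters=[0,0,0,0,0,0,1,0,0,1,0,1,0,1,0,0,0,2,0,2,0,0,0,0,0,1,1]
Step 5: delete x at [6, 17, 19, 25, 26] -> counters=[0,0,0,0,0,0,0,0,0,1,0,1,0,1,0,0,0,1,0,1,0,0,0,0,0,0,0]
Step 6: insert x at [6, 17, 19, 25, 26] -> counters=[0,0,0,0,0,0,1,0,0,1,0,1,0,1,0,0,0,2,0,2,0,0,0,0,0,1,1]
Step 7: insert wb at [2, 7, 11, 17, 24] -> counters=[0,0,1,0,0,0,1,1,0,1,0,2,0,1,0,0,0,3,0,2,0,0,0,0,1,1,1]
Step 8: insert wb at [2, 7, 11, 17, 24] -> counters=[0,0,2,0,0,0,1,2,0,1,0,3,0,1,0,0,0,4,0,2,0,0,0,0,2,1,1]
Final counters=[0,0,2,0,0,0,1,2,0,1,0,3,0,1,0,0,0,4,0,2,0,0,0,0,2,1,1] -> counters[7]=2

Answer: 2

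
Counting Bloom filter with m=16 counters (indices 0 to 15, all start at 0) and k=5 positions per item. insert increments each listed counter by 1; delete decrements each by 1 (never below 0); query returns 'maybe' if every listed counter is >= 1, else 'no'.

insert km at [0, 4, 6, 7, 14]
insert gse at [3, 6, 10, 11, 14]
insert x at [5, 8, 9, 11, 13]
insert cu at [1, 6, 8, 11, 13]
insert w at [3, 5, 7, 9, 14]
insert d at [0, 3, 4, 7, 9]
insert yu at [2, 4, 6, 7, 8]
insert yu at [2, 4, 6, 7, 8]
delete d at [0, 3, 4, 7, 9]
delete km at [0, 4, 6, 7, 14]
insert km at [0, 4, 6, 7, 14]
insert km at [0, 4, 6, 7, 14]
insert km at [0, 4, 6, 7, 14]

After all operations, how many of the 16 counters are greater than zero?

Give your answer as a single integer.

Answer: 14

Derivation:
Step 1: insert km at [0, 4, 6, 7, 14] -> counters=[1,0,0,0,1,0,1,1,0,0,0,0,0,0,1,0]
Step 2: insert gse at [3, 6, 10, 11, 14] -> counters=[1,0,0,1,1,0,2,1,0,0,1,1,0,0,2,0]
Step 3: insert x at [5, 8, 9, 11, 13] -> counters=[1,0,0,1,1,1,2,1,1,1,1,2,0,1,2,0]
Step 4: insert cu at [1, 6, 8, 11, 13] -> counters=[1,1,0,1,1,1,3,1,2,1,1,3,0,2,2,0]
Step 5: insert w at [3, 5, 7, 9, 14] -> counters=[1,1,0,2,1,2,3,2,2,2,1,3,0,2,3,0]
Step 6: insert d at [0, 3, 4, 7, 9] -> counters=[2,1,0,3,2,2,3,3,2,3,1,3,0,2,3,0]
Step 7: insert yu at [2, 4, 6, 7, 8] -> counters=[2,1,1,3,3,2,4,4,3,3,1,3,0,2,3,0]
Step 8: insert yu at [2, 4, 6, 7, 8] -> counters=[2,1,2,3,4,2,5,5,4,3,1,3,0,2,3,0]
Step 9: delete d at [0, 3, 4, 7, 9] -> counters=[1,1,2,2,3,2,5,4,4,2,1,3,0,2,3,0]
Step 10: delete km at [0, 4, 6, 7, 14] -> counters=[0,1,2,2,2,2,4,3,4,2,1,3,0,2,2,0]
Step 11: insert km at [0, 4, 6, 7, 14] -> counters=[1,1,2,2,3,2,5,4,4,2,1,3,0,2,3,0]
Step 12: insert km at [0, 4, 6, 7, 14] -> counters=[2,1,2,2,4,2,6,5,4,2,1,3,0,2,4,0]
Step 13: insert km at [0, 4, 6, 7, 14] -> counters=[3,1,2,2,5,2,7,6,4,2,1,3,0,2,5,0]
Final counters=[3,1,2,2,5,2,7,6,4,2,1,3,0,2,5,0] -> 14 nonzero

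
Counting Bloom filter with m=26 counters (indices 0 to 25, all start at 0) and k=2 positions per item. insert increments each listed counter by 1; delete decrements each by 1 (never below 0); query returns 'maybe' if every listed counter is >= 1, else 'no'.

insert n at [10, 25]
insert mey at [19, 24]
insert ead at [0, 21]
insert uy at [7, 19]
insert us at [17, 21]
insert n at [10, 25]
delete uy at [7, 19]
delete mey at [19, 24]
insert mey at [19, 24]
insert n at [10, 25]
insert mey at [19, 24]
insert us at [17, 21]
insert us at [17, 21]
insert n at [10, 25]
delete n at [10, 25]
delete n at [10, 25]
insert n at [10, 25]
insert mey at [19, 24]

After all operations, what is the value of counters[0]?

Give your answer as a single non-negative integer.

Step 1: insert n at [10, 25] -> counters=[0,0,0,0,0,0,0,0,0,0,1,0,0,0,0,0,0,0,0,0,0,0,0,0,0,1]
Step 2: insert mey at [19, 24] -> counters=[0,0,0,0,0,0,0,0,0,0,1,0,0,0,0,0,0,0,0,1,0,0,0,0,1,1]
Step 3: insert ead at [0, 21] -> counters=[1,0,0,0,0,0,0,0,0,0,1,0,0,0,0,0,0,0,0,1,0,1,0,0,1,1]
Step 4: insert uy at [7, 19] -> counters=[1,0,0,0,0,0,0,1,0,0,1,0,0,0,0,0,0,0,0,2,0,1,0,0,1,1]
Step 5: insert us at [17, 21] -> counters=[1,0,0,0,0,0,0,1,0,0,1,0,0,0,0,0,0,1,0,2,0,2,0,0,1,1]
Step 6: insert n at [10, 25] -> counters=[1,0,0,0,0,0,0,1,0,0,2,0,0,0,0,0,0,1,0,2,0,2,0,0,1,2]
Step 7: delete uy at [7, 19] -> counters=[1,0,0,0,0,0,0,0,0,0,2,0,0,0,0,0,0,1,0,1,0,2,0,0,1,2]
Step 8: delete mey at [19, 24] -> counters=[1,0,0,0,0,0,0,0,0,0,2,0,0,0,0,0,0,1,0,0,0,2,0,0,0,2]
Step 9: insert mey at [19, 24] -> counters=[1,0,0,0,0,0,0,0,0,0,2,0,0,0,0,0,0,1,0,1,0,2,0,0,1,2]
Step 10: insert n at [10, 25] -> counters=[1,0,0,0,0,0,0,0,0,0,3,0,0,0,0,0,0,1,0,1,0,2,0,0,1,3]
Step 11: insert mey at [19, 24] -> counters=[1,0,0,0,0,0,0,0,0,0,3,0,0,0,0,0,0,1,0,2,0,2,0,0,2,3]
Step 12: insert us at [17, 21] -> counters=[1,0,0,0,0,0,0,0,0,0,3,0,0,0,0,0,0,2,0,2,0,3,0,0,2,3]
Step 13: insert us at [17, 21] -> counters=[1,0,0,0,0,0,0,0,0,0,3,0,0,0,0,0,0,3,0,2,0,4,0,0,2,3]
Step 14: insert n at [10, 25] -> counters=[1,0,0,0,0,0,0,0,0,0,4,0,0,0,0,0,0,3,0,2,0,4,0,0,2,4]
Step 15: delete n at [10, 25] -> counters=[1,0,0,0,0,0,0,0,0,0,3,0,0,0,0,0,0,3,0,2,0,4,0,0,2,3]
Step 16: delete n at [10, 25] -> counters=[1,0,0,0,0,0,0,0,0,0,2,0,0,0,0,0,0,3,0,2,0,4,0,0,2,2]
Step 17: insert n at [10, 25] -> counters=[1,0,0,0,0,0,0,0,0,0,3,0,0,0,0,0,0,3,0,2,0,4,0,0,2,3]
Step 18: insert mey at [19, 24] -> counters=[1,0,0,0,0,0,0,0,0,0,3,0,0,0,0,0,0,3,0,3,0,4,0,0,3,3]
Final counters=[1,0,0,0,0,0,0,0,0,0,3,0,0,0,0,0,0,3,0,3,0,4,0,0,3,3] -> counters[0]=1

Answer: 1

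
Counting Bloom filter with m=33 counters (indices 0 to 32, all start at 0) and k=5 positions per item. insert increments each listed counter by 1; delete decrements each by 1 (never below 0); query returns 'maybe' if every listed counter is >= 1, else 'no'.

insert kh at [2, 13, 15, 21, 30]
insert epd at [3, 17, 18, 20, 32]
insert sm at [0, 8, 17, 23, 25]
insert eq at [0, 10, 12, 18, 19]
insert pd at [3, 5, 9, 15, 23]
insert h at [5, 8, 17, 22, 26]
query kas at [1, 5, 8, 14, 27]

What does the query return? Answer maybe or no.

Step 1: insert kh at [2, 13, 15, 21, 30] -> counters=[0,0,1,0,0,0,0,0,0,0,0,0,0,1,0,1,0,0,0,0,0,1,0,0,0,0,0,0,0,0,1,0,0]
Step 2: insert epd at [3, 17, 18, 20, 32] -> counters=[0,0,1,1,0,0,0,0,0,0,0,0,0,1,0,1,0,1,1,0,1,1,0,0,0,0,0,0,0,0,1,0,1]
Step 3: insert sm at [0, 8, 17, 23, 25] -> counters=[1,0,1,1,0,0,0,0,1,0,0,0,0,1,0,1,0,2,1,0,1,1,0,1,0,1,0,0,0,0,1,0,1]
Step 4: insert eq at [0, 10, 12, 18, 19] -> counters=[2,0,1,1,0,0,0,0,1,0,1,0,1,1,0,1,0,2,2,1,1,1,0,1,0,1,0,0,0,0,1,0,1]
Step 5: insert pd at [3, 5, 9, 15, 23] -> counters=[2,0,1,2,0,1,0,0,1,1,1,0,1,1,0,2,0,2,2,1,1,1,0,2,0,1,0,0,0,0,1,0,1]
Step 6: insert h at [5, 8, 17, 22, 26] -> counters=[2,0,1,2,0,2,0,0,2,1,1,0,1,1,0,2,0,3,2,1,1,1,1,2,0,1,1,0,0,0,1,0,1]
Query kas: check counters[1]=0 counters[5]=2 counters[8]=2 counters[14]=0 counters[27]=0 -> no

Answer: no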